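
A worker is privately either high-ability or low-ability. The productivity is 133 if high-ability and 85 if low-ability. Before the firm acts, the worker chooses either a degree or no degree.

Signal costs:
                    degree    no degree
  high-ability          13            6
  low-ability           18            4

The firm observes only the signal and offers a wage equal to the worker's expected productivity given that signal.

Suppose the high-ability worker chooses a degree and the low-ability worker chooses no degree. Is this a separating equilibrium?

Under separation the firm infers type exactly: degree → high-ability (pays 133), no degree → low-ability (pays 85).
High-ability: degree gives 133 − 13 = 120; no degree gives 85 − 6 = 79. No deviation. ✓
Low-ability: no degree gives 85 − 4 = 81; degree gives 133 − 18 = 115. Would deviate. ✗

No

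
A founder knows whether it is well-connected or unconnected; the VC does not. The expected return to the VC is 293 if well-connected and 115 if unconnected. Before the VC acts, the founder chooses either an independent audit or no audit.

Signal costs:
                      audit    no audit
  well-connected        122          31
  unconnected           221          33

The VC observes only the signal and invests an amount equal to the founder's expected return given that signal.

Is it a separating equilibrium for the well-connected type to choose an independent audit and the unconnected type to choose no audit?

If types separate, audit earns payment 293 and no audit earns 115.
Well-connected: audit gives 293 − 122 = 171; no audit gives 115 − 31 = 84. No deviation. ✓
Unconnected: no audit gives 115 − 33 = 82; audit gives 293 − 221 = 72. No deviation. ✓
Neither type gains from mimicking the other.

Yes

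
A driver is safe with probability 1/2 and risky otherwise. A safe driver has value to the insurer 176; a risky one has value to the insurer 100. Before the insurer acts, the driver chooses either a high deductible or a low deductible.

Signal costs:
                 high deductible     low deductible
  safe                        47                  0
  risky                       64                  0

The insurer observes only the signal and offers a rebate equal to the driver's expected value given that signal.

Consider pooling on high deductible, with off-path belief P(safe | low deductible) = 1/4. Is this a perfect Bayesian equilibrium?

No

At the pooled signal (high deductible) the insurer holds the prior 1/2 and pays 1/2·176 + 1/2·100 = 138. Off-path (low deductible) belief 1/4 gives 1/4·176 + 3/4·100 = 119.
Safe: high deductible gives 138 − 47 = 91; low deductible gives 119 − 0 = 119. Deviates. ✗
Risky: high deductible gives 138 − 64 = 74; low deductible gives 119 − 0 = 119. Deviates. ✗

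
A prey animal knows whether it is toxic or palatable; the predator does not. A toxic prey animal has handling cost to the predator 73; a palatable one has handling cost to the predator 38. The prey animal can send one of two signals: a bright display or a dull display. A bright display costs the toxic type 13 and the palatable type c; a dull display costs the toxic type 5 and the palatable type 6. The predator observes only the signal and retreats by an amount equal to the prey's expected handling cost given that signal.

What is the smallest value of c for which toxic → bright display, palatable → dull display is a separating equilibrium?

Under separation: bright display → toxic (pays 73); dull display → palatable (pays 38).
Toxic: 73 − 13 = 60 ≥ 38 − 5 = 33. Holds regardless of c. ✓
Palatable: 38 − 6 ≥ 73 − c, so c ≥ 73 − 32 = 41.

41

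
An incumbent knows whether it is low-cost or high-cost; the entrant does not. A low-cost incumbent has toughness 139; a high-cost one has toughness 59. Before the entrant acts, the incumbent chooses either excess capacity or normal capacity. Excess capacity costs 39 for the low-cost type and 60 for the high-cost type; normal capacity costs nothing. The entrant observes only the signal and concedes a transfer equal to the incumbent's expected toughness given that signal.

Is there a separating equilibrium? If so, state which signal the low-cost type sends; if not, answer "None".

None

Try low-cost → excess capacity, high-cost → normal capacity:
  If types separate, excess capacity earns payment 139 and normal capacity earns 59.
  Low-cost: excess capacity gives 139 − 39 = 100; normal capacity gives 59 − 0 = 59. No deviation. ✓
  High-cost: normal capacity gives 59 − 0 = 59; excess capacity gives 139 − 60 = 79. Would deviate. ✗
Try low-cost → normal capacity, high-cost → excess capacity:
  If types separate, normal capacity earns payment 139 and excess capacity earns 59.
  Low-cost: normal capacity gives 139 − 0 = 139; excess capacity gives 59 − 39 = 20. No deviation. ✓
  High-cost: excess capacity gives 59 − 60 = -1; normal capacity gives 139 − 0 = 139. Would deviate. ✗
Neither assignment is incentive-compatible.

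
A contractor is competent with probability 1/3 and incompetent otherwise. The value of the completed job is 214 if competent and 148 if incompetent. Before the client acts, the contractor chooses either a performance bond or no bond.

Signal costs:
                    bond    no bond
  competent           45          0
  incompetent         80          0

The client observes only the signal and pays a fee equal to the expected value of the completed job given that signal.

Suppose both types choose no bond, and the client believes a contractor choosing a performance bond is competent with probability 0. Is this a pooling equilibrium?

At the pooled signal (no bond) the client holds the prior 1/3 and pays 1/3·214 + 2/3·148 = 170. Off-path (bond) belief 0 gives 0·214 + 1·148 = 148.
Competent: no bond gives 170 − 0 = 170; bond gives 148 − 45 = 103. Stays. ✓
Incompetent: no bond gives 170 − 0 = 170; bond gives 148 − 80 = 68. Stays. ✓

Yes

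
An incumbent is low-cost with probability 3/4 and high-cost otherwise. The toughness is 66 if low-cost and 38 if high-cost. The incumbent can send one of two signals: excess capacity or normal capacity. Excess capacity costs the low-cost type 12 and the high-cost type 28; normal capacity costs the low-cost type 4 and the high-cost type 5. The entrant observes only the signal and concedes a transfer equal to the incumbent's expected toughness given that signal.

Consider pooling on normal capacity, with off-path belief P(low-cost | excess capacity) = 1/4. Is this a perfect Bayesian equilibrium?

At the pooled signal (normal capacity) the entrant holds the prior 3/4 and pays 3/4·66 + 1/4·38 = 59. Off-path (excess capacity) belief 1/4 gives 1/4·66 + 3/4·38 = 45.
Low-cost: normal capacity gives 59 − 4 = 55; excess capacity gives 45 − 12 = 33. Stays. ✓
High-cost: normal capacity gives 59 − 5 = 54; excess capacity gives 45 − 28 = 17. Stays. ✓

Yes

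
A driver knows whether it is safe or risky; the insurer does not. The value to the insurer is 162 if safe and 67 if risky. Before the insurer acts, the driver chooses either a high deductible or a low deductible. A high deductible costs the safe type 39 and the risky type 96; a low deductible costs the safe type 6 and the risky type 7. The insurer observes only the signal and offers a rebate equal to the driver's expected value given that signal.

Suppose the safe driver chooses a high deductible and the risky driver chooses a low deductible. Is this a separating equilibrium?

No

If types separate, high deductible earns payment 162 and low deductible earns 67.
Safe: high deductible gives 162 − 39 = 123; low deductible gives 67 − 6 = 61. No deviation. ✓
Risky: low deductible gives 67 − 7 = 60; high deductible gives 162 − 96 = 66. Would deviate. ✗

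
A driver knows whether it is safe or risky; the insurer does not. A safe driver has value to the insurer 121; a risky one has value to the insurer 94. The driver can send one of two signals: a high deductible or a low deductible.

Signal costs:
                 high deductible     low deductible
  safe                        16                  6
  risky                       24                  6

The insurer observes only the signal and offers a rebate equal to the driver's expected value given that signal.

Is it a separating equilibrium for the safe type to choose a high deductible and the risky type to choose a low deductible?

No

Under separation the insurer infers type exactly: high deductible → safe (pays 121), low deductible → risky (pays 94).
Safe: high deductible gives 121 − 16 = 105; low deductible gives 94 − 6 = 88. No deviation. ✓
Risky: low deductible gives 94 − 6 = 88; high deductible gives 121 − 24 = 97. Would deviate. ✗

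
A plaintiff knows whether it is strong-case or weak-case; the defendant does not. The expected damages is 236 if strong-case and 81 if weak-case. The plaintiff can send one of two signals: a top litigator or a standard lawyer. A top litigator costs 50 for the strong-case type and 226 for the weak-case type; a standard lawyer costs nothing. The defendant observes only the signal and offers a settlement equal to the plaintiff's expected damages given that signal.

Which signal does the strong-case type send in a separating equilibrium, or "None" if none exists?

top litigator

Try strong-case → top litigator, weak-case → standard lawyer:
  If types separate, top litigator earns payment 236 and standard lawyer earns 81.
  Strong-case: top litigator gives 236 − 50 = 186; standard lawyer gives 81 − 0 = 81. No deviation. ✓
  Weak-case: standard lawyer gives 81 − 0 = 81; top litigator gives 236 − 226 = 10. No deviation. ✓
Both hold — the strong-case type sends top litigator.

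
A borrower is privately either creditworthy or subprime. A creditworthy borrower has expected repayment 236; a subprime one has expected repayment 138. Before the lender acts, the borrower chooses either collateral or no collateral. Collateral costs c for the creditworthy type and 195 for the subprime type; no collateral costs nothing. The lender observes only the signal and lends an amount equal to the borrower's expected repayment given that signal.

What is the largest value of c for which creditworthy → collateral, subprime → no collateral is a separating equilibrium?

98

Under separation: collateral → creditworthy (pays 236); no collateral → subprime (pays 138).
Subprime: 138 − 0 = 138 ≥ 236 − 195 = 41. Holds regardless of c. ✓
Creditworthy: 236 − c ≥ 138 − 0, so c ≤ 236 − 138 = 98.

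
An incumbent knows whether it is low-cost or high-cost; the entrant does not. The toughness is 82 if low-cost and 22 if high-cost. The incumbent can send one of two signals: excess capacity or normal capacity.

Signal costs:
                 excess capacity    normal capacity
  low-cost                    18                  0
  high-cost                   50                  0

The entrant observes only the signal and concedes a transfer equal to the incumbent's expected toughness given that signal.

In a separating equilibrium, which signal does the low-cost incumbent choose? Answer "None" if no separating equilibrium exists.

Try low-cost → excess capacity, high-cost → normal capacity:
  If types separate, excess capacity earns payment 82 and normal capacity earns 22.
  Low-cost: excess capacity gives 82 − 18 = 64; normal capacity gives 22 − 0 = 22. No deviation. ✓
  High-cost: normal capacity gives 22 − 0 = 22; excess capacity gives 82 − 50 = 32. Would deviate. ✗
Try low-cost → normal capacity, high-cost → excess capacity:
  If types separate, normal capacity earns payment 82 and excess capacity earns 22.
  Low-cost: normal capacity gives 82 − 0 = 82; excess capacity gives 22 − 18 = 4. No deviation. ✓
  High-cost: excess capacity gives 22 − 50 = -28; normal capacity gives 82 − 0 = 82. Would deviate. ✗
Neither assignment is incentive-compatible.

None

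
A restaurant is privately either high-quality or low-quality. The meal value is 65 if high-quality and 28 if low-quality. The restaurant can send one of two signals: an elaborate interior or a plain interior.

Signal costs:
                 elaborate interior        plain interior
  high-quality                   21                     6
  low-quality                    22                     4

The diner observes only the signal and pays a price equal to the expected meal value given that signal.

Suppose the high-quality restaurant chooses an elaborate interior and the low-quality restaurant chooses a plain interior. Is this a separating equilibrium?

Under separation the diner infers type exactly: elaborate interior → high-quality (pays 65), plain interior → low-quality (pays 28).
High-quality: elaborate interior gives 65 − 21 = 44; plain interior gives 28 − 6 = 22. No deviation. ✓
Low-quality: plain interior gives 28 − 4 = 24; elaborate interior gives 65 − 22 = 43. Would deviate. ✗

No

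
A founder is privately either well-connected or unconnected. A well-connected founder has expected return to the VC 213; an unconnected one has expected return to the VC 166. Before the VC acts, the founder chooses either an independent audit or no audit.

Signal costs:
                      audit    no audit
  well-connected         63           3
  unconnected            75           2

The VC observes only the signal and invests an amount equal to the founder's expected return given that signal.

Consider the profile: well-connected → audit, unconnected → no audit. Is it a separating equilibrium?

No

If types separate, audit earns payment 213 and no audit earns 166.
Well-connected: audit gives 213 − 63 = 150; no audit gives 166 − 3 = 163. Would deviate. ✗
Unconnected: no audit gives 166 − 2 = 164; audit gives 213 − 75 = 138. No deviation. ✓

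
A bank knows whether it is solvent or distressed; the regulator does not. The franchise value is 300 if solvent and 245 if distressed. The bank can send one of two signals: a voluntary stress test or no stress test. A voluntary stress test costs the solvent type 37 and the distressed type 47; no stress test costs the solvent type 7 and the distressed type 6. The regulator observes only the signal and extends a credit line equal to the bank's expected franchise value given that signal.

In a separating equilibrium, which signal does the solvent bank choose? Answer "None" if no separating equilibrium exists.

None

Try solvent → stress test, distressed → no stress test:
  Under separation the regulator infers type exactly: stress test → solvent (pays 300), no stress test → distressed (pays 245).
  Solvent: stress test gives 300 − 37 = 263; no stress test gives 245 − 7 = 238. No deviation. ✓
  Distressed: no stress test gives 245 − 6 = 239; stress test gives 300 − 47 = 253. Would deviate. ✗
Try solvent → no stress test, distressed → stress test:
  Under separation the regulator infers type exactly: no stress test → solvent (pays 300), stress test → distressed (pays 245).
  Solvent: no stress test gives 300 − 7 = 293; stress test gives 245 − 37 = 208. No deviation. ✓
  Distressed: stress test gives 245 − 47 = 198; no stress test gives 300 − 6 = 294. Would deviate. ✗
Neither assignment is incentive-compatible.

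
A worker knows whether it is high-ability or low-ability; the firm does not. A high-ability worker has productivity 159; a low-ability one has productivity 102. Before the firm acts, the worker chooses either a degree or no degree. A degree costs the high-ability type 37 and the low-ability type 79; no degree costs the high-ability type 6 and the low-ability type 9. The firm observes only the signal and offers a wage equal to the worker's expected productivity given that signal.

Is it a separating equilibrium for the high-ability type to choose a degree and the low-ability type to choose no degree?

Yes

Under separation the firm infers type exactly: degree → high-ability (pays 159), no degree → low-ability (pays 102).
High-ability: degree gives 159 − 37 = 122; no degree gives 102 − 6 = 96. No deviation. ✓
Low-ability: no degree gives 102 − 9 = 93; degree gives 159 − 79 = 80. No deviation. ✓
Neither type gains from mimicking the other.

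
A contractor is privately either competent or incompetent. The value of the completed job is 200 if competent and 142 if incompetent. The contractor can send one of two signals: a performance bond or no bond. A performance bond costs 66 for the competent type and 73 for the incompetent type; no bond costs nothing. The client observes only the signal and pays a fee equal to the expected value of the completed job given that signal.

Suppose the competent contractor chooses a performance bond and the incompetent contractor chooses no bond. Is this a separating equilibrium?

If types separate, bond earns payment 200 and no bond earns 142.
Competent: bond gives 200 − 66 = 134; no bond gives 142 − 0 = 142. Would deviate. ✗
Incompetent: no bond gives 142 − 0 = 142; bond gives 200 − 73 = 127. No deviation. ✓

No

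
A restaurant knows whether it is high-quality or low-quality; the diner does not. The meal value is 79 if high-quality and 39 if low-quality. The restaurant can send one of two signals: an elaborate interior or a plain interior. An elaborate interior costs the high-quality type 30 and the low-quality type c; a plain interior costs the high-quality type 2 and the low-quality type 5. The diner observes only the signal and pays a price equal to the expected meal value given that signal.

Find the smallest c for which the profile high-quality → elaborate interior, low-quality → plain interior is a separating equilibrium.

45

Under separation: elaborate interior → high-quality (pays 79); plain interior → low-quality (pays 39).
High-quality: 79 − 30 = 49 ≥ 39 − 2 = 37. Holds regardless of c. ✓
Low-quality: 39 − 5 ≥ 79 − c, so c ≥ 79 − 34 = 45.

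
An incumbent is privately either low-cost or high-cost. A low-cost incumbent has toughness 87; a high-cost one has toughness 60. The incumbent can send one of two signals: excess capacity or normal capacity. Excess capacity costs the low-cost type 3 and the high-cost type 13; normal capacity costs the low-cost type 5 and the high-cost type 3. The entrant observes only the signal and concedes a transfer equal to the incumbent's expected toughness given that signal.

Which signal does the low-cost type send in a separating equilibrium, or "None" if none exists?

None

Try low-cost → excess capacity, high-cost → normal capacity:
  Under separation the entrant infers type exactly: excess capacity → low-cost (pays 87), normal capacity → high-cost (pays 60).
  Low-cost: excess capacity gives 87 − 3 = 84; normal capacity gives 60 − 5 = 55. No deviation. ✓
  High-cost: normal capacity gives 60 − 3 = 57; excess capacity gives 87 − 13 = 74. Would deviate. ✗
Try low-cost → normal capacity, high-cost → excess capacity:
  Under separation the entrant infers type exactly: normal capacity → low-cost (pays 87), excess capacity → high-cost (pays 60).
  Low-cost: normal capacity gives 87 − 5 = 82; excess capacity gives 60 − 3 = 57. No deviation. ✓
  High-cost: excess capacity gives 60 − 13 = 47; normal capacity gives 87 − 3 = 84. Would deviate. ✗
Neither assignment is incentive-compatible.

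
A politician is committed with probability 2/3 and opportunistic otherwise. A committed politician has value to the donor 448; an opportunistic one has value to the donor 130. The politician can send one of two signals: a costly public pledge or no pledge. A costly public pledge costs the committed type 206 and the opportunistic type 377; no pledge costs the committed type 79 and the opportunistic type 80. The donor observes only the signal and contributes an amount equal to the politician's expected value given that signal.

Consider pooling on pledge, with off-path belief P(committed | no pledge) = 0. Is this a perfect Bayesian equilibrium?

No

On the equilibrium path (pledge) the donor holds the prior 2/3 and pays 2/3·448 + 1/3·130 = 342. Off-path (no pledge) belief 0 gives 0·448 + 1·130 = 130.
Committed: pledge gives 342 − 206 = 136; no pledge gives 130 − 79 = 51. Stays. ✓
Opportunistic: pledge gives 342 − 377 = -35; no pledge gives 130 − 80 = 50. Deviates. ✗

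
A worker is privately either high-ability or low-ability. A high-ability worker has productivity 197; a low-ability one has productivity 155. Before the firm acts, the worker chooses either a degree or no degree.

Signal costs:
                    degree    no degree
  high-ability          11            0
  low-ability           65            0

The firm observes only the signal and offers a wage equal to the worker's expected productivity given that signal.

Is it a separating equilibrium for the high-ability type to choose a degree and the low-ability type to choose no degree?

If types separate, degree earns payment 197 and no degree earns 155.
High-ability: degree gives 197 − 11 = 186; no degree gives 155 − 0 = 155. No deviation. ✓
Low-ability: no degree gives 155 − 0 = 155; degree gives 197 − 65 = 132. No deviation. ✓
Neither type gains from mimicking the other.

Yes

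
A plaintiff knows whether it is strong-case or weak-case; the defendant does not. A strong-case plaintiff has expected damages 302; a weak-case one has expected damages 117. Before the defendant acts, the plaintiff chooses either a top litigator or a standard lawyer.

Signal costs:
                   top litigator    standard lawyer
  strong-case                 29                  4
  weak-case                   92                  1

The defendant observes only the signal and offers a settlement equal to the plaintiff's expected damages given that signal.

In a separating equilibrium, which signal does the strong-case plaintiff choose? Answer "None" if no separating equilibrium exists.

None

Try strong-case → top litigator, weak-case → standard lawyer:
  Under separation the defendant infers type exactly: top litigator → strong-case (pays 302), standard lawyer → weak-case (pays 117).
  Strong-case: top litigator gives 302 − 29 = 273; standard lawyer gives 117 − 4 = 113. No deviation. ✓
  Weak-case: standard lawyer gives 117 − 1 = 116; top litigator gives 302 − 92 = 210. Would deviate. ✗
Try strong-case → standard lawyer, weak-case → top litigator:
  Under separation the defendant infers type exactly: standard lawyer → strong-case (pays 302), top litigator → weak-case (pays 117).
  Strong-case: standard lawyer gives 302 − 4 = 298; top litigator gives 117 − 29 = 88. No deviation. ✓
  Weak-case: top litigator gives 117 − 92 = 25; standard lawyer gives 302 − 1 = 301. Would deviate. ✗
Neither assignment is incentive-compatible.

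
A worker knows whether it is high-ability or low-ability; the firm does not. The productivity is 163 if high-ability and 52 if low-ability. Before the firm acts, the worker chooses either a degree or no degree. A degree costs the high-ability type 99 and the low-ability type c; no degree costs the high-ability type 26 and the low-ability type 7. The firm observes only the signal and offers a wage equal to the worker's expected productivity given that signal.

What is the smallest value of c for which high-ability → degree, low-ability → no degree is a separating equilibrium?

Under separation: degree → high-ability (pays 163); no degree → low-ability (pays 52).
High-ability: 163 − 99 = 64 ≥ 52 − 26 = 26. Holds regardless of c. ✓
Low-ability: 52 − 7 ≥ 163 − c, so c ≥ 163 − 45 = 118.

118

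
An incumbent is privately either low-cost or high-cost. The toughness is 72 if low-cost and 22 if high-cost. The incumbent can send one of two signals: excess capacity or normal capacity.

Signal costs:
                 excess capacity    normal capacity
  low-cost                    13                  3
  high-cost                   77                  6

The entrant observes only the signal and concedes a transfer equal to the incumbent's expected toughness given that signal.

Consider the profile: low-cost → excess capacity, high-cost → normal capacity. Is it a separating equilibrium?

Yes

If types separate, excess capacity earns payment 72 and normal capacity earns 22.
Low-cost: excess capacity gives 72 − 13 = 59; normal capacity gives 22 − 3 = 19. No deviation. ✓
High-cost: normal capacity gives 22 − 6 = 16; excess capacity gives 72 − 77 = -5. No deviation. ✓
Neither type gains from mimicking the other.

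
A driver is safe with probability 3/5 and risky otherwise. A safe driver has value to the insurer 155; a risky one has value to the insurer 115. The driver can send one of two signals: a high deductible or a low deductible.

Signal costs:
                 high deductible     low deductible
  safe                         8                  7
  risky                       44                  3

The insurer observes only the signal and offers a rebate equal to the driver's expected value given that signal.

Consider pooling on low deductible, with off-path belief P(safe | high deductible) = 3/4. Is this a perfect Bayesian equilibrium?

At the pooled signal (low deductible) the insurer holds the prior 3/5 and pays 3/5·155 + 2/5·115 = 139. Off-path (high deductible) belief 3/4 gives 3/4·155 + 1/4·115 = 145.
Safe: low deductible gives 139 − 7 = 132; high deductible gives 145 − 8 = 137. Deviates. ✗
Risky: low deductible gives 139 − 3 = 136; high deductible gives 145 − 44 = 101. Stays. ✓

No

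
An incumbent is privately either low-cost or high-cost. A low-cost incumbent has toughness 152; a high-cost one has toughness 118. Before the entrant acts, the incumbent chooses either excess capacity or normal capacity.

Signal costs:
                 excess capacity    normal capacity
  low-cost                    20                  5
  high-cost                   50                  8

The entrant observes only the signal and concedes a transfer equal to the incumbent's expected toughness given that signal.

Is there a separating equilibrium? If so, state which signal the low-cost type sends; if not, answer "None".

Try low-cost → excess capacity, high-cost → normal capacity:
  If types separate, excess capacity earns payment 152 and normal capacity earns 118.
  Low-cost: excess capacity gives 152 − 20 = 132; normal capacity gives 118 − 5 = 113. No deviation. ✓
  High-cost: normal capacity gives 118 − 8 = 110; excess capacity gives 152 − 50 = 102. No deviation. ✓
Both hold — the low-cost type sends excess capacity.

excess capacity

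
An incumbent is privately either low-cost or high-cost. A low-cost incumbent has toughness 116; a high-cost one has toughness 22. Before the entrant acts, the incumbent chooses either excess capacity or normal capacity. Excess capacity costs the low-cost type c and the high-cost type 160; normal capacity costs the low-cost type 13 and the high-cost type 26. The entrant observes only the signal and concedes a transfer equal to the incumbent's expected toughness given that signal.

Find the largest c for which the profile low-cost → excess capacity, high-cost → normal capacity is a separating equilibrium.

Under separation: excess capacity → low-cost (pays 116); normal capacity → high-cost (pays 22).
High-cost: 22 − 26 = -4 ≥ 116 − 160 = -44. Holds regardless of c. ✓
Low-cost: 116 − c ≥ 22 − 13, so c ≤ 116 − 9 = 107.

107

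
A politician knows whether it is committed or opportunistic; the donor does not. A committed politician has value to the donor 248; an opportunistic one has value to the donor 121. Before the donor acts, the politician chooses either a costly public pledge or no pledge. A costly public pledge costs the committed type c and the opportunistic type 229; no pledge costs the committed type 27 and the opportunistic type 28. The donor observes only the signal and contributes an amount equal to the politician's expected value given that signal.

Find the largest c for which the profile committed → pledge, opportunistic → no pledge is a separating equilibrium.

Under separation: pledge → committed (pays 248); no pledge → opportunistic (pays 121).
Opportunistic: 121 − 28 = 93 ≥ 248 − 229 = 19. Holds regardless of c. ✓
Committed: 248 − c ≥ 121 − 27, so c ≤ 248 − 94 = 154.

154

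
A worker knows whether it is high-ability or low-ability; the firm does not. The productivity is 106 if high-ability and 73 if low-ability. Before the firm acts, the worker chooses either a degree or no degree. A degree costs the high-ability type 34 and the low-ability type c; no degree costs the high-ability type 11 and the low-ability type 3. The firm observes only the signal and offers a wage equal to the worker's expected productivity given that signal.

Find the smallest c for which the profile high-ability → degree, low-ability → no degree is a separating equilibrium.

Under separation: degree → high-ability (pays 106); no degree → low-ability (pays 73).
High-ability: 106 − 34 = 72 ≥ 73 − 11 = 62. Holds regardless of c. ✓
Low-ability: 73 − 3 ≥ 106 − c, so c ≥ 106 − 70 = 36.

36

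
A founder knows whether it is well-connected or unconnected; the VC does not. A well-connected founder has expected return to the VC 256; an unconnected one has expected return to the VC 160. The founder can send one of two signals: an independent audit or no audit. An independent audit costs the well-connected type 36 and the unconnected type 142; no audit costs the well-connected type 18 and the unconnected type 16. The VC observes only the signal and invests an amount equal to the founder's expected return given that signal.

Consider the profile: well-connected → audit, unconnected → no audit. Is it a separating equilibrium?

Yes

Under separation the VC infers type exactly: audit → well-connected (pays 256), no audit → unconnected (pays 160).
Well-connected: audit gives 256 − 36 = 220; no audit gives 160 − 18 = 142. No deviation. ✓
Unconnected: no audit gives 160 − 16 = 144; audit gives 256 − 142 = 114. No deviation. ✓
Neither type gains from mimicking the other.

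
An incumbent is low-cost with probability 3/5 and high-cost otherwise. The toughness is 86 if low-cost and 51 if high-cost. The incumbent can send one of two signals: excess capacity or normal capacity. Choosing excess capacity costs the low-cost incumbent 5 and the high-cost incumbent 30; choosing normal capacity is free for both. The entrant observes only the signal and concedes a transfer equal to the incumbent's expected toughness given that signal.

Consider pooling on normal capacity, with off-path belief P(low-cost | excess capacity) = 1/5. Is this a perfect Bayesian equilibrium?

Yes

At the pooled signal (normal capacity) the entrant holds the prior 3/5 and pays 3/5·86 + 2/5·51 = 72. Off-path (excess capacity) belief 1/5 gives 1/5·86 + 4/5·51 = 58.
Low-cost: normal capacity gives 72 − 0 = 72; excess capacity gives 58 − 5 = 53. Stays. ✓
High-cost: normal capacity gives 72 − 0 = 72; excess capacity gives 58 − 30 = 28. Stays. ✓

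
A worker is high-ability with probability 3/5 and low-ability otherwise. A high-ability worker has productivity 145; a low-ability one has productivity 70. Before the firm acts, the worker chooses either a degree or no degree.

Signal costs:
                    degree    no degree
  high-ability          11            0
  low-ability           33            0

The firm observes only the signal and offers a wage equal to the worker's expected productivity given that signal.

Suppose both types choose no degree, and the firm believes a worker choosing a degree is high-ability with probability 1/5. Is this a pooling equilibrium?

Yes

On the equilibrium path (no degree) the firm holds the prior 3/5 and pays 3/5·145 + 2/5·70 = 115. Off-path (degree) belief 1/5 gives 1/5·145 + 4/5·70 = 85.
High-ability: no degree gives 115 − 0 = 115; degree gives 85 − 11 = 74. Stays. ✓
Low-ability: no degree gives 115 − 0 = 115; degree gives 85 − 33 = 52. Stays. ✓
Beliefs are Bayes-consistent on-path and both types best-respond.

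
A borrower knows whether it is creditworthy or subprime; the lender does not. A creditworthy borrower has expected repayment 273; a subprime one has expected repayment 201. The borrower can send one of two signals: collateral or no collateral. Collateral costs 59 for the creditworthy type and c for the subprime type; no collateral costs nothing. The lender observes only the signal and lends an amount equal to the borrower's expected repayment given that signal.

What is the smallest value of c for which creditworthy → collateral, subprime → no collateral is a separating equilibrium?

Under separation: collateral → creditworthy (pays 273); no collateral → subprime (pays 201).
Creditworthy: 273 − 59 = 214 ≥ 201 − 0 = 201. Holds regardless of c. ✓
Subprime: 201 − 0 ≥ 273 − c, so c ≥ 273 − 201 = 72.

72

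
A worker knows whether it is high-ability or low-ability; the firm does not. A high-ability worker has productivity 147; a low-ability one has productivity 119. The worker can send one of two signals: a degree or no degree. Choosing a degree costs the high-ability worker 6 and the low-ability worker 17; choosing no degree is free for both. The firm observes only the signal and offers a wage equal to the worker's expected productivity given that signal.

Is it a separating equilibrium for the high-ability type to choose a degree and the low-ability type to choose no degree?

Under separation the firm infers type exactly: degree → high-ability (pays 147), no degree → low-ability (pays 119).
High-ability: degree gives 147 − 6 = 141; no degree gives 119 − 0 = 119. No deviation. ✓
Low-ability: no degree gives 119 − 0 = 119; degree gives 147 − 17 = 130. Would deviate. ✗

No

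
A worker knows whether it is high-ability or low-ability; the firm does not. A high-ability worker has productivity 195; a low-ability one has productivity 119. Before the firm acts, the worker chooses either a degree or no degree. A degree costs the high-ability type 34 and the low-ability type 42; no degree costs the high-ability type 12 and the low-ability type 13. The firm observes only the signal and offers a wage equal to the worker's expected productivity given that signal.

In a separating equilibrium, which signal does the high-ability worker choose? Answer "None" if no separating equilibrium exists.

None

Try high-ability → degree, low-ability → no degree:
  If types separate, degree earns payment 195 and no degree earns 119.
  High-ability: degree gives 195 − 34 = 161; no degree gives 119 − 12 = 107. No deviation. ✓
  Low-ability: no degree gives 119 − 13 = 106; degree gives 195 − 42 = 153. Would deviate. ✗
Try high-ability → no degree, low-ability → degree:
  If types separate, no degree earns payment 195 and degree earns 119.
  High-ability: no degree gives 195 − 12 = 183; degree gives 119 − 34 = 85. No deviation. ✓
  Low-ability: degree gives 119 − 42 = 77; no degree gives 195 − 13 = 182. Would deviate. ✗
Neither assignment is incentive-compatible.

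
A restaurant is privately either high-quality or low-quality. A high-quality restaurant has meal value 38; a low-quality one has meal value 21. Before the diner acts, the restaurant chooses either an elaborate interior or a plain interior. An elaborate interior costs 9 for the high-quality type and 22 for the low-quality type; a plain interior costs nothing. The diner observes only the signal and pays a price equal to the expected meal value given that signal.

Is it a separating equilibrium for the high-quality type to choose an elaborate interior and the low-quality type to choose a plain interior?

Yes

Under separation the diner infers type exactly: elaborate interior → high-quality (pays 38), plain interior → low-quality (pays 21).
High-quality: elaborate interior gives 38 − 9 = 29; plain interior gives 21 − 0 = 21. No deviation. ✓
Low-quality: plain interior gives 21 − 0 = 21; elaborate interior gives 38 − 22 = 16. No deviation. ✓
Neither type gains from mimicking the other.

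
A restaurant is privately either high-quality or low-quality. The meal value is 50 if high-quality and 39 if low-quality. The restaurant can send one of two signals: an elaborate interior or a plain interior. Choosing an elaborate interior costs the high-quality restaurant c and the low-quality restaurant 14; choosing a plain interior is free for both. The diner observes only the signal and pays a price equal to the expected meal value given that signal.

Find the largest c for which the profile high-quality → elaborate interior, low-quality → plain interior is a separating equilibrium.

11

Under separation: elaborate interior → high-quality (pays 50); plain interior → low-quality (pays 39).
Low-quality: 39 − 0 = 39 ≥ 50 − 14 = 36. Holds regardless of c. ✓
High-quality: 50 − c ≥ 39 − 0, so c ≤ 50 − 39 = 11.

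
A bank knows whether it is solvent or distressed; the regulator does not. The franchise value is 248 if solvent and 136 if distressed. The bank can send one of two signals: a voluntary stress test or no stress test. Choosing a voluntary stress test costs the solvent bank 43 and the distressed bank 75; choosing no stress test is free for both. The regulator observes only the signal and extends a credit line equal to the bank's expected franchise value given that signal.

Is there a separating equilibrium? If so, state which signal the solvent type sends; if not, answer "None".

Try solvent → stress test, distressed → no stress test:
  If types separate, stress test earns payment 248 and no stress test earns 136.
  Solvent: stress test gives 248 − 43 = 205; no stress test gives 136 − 0 = 136. No deviation. ✓
  Distressed: no stress test gives 136 − 0 = 136; stress test gives 248 − 75 = 173. Would deviate. ✗
Try solvent → no stress test, distressed → stress test:
  If types separate, no stress test earns payment 248 and stress test earns 136.
  Solvent: no stress test gives 248 − 0 = 248; stress test gives 136 − 43 = 93. No deviation. ✓
  Distressed: stress test gives 136 − 75 = 61; no stress test gives 248 − 0 = 248. Would deviate. ✗
Neither assignment is incentive-compatible.

None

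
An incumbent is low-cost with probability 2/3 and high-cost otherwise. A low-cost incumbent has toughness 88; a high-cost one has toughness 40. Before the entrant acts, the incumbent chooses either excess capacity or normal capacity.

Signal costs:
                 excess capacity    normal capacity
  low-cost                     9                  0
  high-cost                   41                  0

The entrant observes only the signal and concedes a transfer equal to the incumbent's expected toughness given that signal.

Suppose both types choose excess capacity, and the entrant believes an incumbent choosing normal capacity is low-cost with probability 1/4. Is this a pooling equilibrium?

On the equilibrium path (excess capacity) the entrant holds the prior 2/3 and pays 2/3·88 + 1/3·40 = 72. Off-path (normal capacity) belief 1/4 gives 1/4·88 + 3/4·40 = 52.
Low-cost: excess capacity gives 72 − 9 = 63; normal capacity gives 52 − 0 = 52. Stays. ✓
High-cost: excess capacity gives 72 − 41 = 31; normal capacity gives 52 − 0 = 52. Deviates. ✗

No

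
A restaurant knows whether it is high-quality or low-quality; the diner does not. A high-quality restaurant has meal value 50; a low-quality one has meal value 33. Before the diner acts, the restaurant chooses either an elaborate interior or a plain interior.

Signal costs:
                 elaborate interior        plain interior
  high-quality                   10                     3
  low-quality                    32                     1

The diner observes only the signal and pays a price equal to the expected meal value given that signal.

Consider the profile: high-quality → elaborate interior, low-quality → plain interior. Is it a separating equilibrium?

Yes

If types separate, elaborate interior earns payment 50 and plain interior earns 33.
High-quality: elaborate interior gives 50 − 10 = 40; plain interior gives 33 − 3 = 30. No deviation. ✓
Low-quality: plain interior gives 33 − 1 = 32; elaborate interior gives 50 − 32 = 18. No deviation. ✓
Neither type gains from mimicking the other.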